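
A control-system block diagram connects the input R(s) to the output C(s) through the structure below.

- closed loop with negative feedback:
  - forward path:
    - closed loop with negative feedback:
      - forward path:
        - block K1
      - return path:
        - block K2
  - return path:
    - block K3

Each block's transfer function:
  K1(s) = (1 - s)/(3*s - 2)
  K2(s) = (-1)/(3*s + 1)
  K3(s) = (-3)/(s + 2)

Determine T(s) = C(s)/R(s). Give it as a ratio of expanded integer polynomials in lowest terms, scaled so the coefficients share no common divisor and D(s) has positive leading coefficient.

(1) apply the feedback formula to K1, K2 = (-3*s^2 + 2*s + 1)/(9*s^2 - 2*s - 3)
(2) close the feedback loop around [K1/(1+K1*K2)], K3, giving the overall T(s)

Answer: (-3*s^3 - 4*s^2 + 5*s + 2)/(9*s^3 + 25*s^2 - 13*s - 9)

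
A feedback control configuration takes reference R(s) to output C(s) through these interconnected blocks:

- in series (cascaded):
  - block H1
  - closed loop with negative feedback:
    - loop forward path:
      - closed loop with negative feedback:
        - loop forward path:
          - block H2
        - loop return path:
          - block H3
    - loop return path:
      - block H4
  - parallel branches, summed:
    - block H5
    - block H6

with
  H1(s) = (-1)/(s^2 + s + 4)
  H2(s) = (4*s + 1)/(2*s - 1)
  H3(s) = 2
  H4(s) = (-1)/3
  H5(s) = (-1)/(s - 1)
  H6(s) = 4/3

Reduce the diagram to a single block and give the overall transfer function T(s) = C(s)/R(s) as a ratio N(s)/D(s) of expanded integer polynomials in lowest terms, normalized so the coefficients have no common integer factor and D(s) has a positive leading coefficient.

(1) feedback reduction of H2, H3; result (4*s + 1)/(10*s + 1)
(2) feedback reduction of [H2/(1+H2*H3)], H4; result (12*s + 3)/(26*s + 2)
(3) sum the parallel branches H5, H6; result (4*s - 7)/(3*s - 3)
(4) series reduction of H1, [[H2/(1+H2*H3)]/(1+[H2/(1+H2*H3)]*H4)], (H5+H6); the result is T(s) itself (integer coefficients, no common factor, positive leading denominator coefficient)

Answer: (-16*s^2 + 24*s + 7)/(26*s^4 + 2*s^3 + 78*s^2 - 98*s - 8)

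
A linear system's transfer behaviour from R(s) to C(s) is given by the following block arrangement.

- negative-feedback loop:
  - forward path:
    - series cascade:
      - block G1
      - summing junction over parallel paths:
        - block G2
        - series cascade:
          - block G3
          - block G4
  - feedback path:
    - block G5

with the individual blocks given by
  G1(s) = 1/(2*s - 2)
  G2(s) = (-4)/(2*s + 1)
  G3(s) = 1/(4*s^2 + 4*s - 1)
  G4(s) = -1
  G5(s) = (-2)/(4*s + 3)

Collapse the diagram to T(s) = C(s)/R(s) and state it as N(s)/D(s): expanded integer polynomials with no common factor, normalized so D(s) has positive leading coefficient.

Reducing step by step:

Step 1. combine G3, G4 in series = (-1)/(4*s^2 + 4*s - 1)
Step 2. parallel reduction of G2, (G3*G4) = (-16*s^2 - 18*s + 3)/(8*s^3 + 12*s^2 + 2*s - 1)
Step 3. reduce the series chain G1, (G2+(G3*G4)) = (-16*s^2 - 18*s + 3)/(16*s^4 + 8*s^3 - 20*s^2 - 6*s + 2)
Step 4. apply the feedback formula to (G1*(G2+(G3*G4))), G5; the result is T(s) itself (integer coefficients, no common factor, positive leading denominator coefficient)

Answer: (-64*s^3 - 120*s^2 - 42*s + 9)/(64*s^5 + 80*s^4 - 56*s^3 - 52*s^2 + 26*s)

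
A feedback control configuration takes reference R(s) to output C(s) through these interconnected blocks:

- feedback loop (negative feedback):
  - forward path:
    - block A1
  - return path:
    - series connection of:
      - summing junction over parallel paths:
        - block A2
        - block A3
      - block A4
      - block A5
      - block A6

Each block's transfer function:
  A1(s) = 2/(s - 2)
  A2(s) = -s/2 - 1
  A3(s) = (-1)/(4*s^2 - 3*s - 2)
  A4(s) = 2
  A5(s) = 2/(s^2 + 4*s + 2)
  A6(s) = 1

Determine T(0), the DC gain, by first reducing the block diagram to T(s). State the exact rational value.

Step 1: add A2, A3 (parallel) gives (-4*s^3 - 5*s^2 + 8*s + 2)/(8*s^2 - 6*s - 4)
Step 2: multiply (A2+A3), A4, A5, A6 (series) gives (-8*s^3 - 10*s^2 + 16*s + 4)/(4*s^4 + 13*s^3 - 6*s^2 - 14*s - 4)
Step 3: collapse the loop (A1 forward, ((A2+A3)*A4*A5*A6) return) gives (8*s^4 + 26*s^3 - 12*s^2 - 28*s - 8)/(4*s^5 + 5*s^4 - 48*s^3 - 22*s^2 + 56*s + 16)
The step-3 result is T(s). Setting s = 0: T(0) = -8/16 = -1/2.

Therefore the answer is -1/2.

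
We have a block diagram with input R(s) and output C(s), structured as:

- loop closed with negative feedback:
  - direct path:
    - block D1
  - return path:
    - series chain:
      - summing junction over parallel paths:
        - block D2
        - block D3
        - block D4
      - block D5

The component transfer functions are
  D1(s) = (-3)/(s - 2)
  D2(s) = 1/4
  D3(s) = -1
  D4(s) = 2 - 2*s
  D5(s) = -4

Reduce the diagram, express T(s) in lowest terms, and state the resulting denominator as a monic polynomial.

Answer: s - 13/23

Working:
Step 1: combine D2, D3, D4 in parallel, giving 5/4 - 2*s
Step 2: reduce the series chain (D2+D3+D4), D5, giving 8*s - 5
Step 3: apply the feedback formula to D1, ((D2+D3+D4)*D5), giving 3/(23*s - 13)
T(s) is the step-3 result (common factors already cancelled). Leading coefficient of the denominator: 23. Divide through by 23 for the monic polynomial.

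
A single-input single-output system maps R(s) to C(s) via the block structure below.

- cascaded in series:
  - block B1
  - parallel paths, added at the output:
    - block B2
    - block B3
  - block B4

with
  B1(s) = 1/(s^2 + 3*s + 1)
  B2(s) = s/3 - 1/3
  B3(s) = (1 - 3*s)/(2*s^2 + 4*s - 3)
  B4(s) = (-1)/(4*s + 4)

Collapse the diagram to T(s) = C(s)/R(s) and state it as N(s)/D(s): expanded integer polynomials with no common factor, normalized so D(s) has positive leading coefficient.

Step 1: combine B2, B3 in parallel; result (2*s^3 + 2*s^2 - 16*s + 6)/(6*s^2 + 12*s - 9)
Step 2: combine B1, (B2+B3), B4 in series, which is the overall transfer function T(s) = C(s)/R(s) in lowest terms

Hence the answer: (-s^3 - s^2 + 8*s - 3)/(12*s^5 + 72*s^4 + 126*s^3 + 36*s^2 - 48*s - 18)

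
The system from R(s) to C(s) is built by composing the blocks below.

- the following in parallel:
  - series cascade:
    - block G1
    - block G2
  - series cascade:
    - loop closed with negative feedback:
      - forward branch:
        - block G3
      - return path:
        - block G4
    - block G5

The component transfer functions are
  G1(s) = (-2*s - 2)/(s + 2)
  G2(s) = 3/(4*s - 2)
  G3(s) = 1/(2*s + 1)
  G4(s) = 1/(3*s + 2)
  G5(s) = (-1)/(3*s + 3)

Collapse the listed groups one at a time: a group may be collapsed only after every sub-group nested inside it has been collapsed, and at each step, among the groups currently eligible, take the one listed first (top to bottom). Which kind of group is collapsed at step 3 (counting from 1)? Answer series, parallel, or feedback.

Answer: series

Working:
(1) cascade G1, G2
(2) reduce the feedback loop with forward G3 and return G4
(3) series reduction of [G3/(1+G3*G4)], G5
(4) reduce the parallel group (G1*G2), ([G3/(1+G3*G4)]*G5)
So the answer for step 3 is series.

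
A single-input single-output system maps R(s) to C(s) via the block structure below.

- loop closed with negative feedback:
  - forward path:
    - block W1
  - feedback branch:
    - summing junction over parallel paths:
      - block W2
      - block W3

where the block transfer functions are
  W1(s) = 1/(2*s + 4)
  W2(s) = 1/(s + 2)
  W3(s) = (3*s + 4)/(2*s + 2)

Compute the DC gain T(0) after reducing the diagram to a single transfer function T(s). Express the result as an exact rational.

Reducing step by step:

Step 1 - combine W2, W3 in parallel gives (3*s^2 + 12*s + 10)/(2*s^2 + 6*s + 4)
Step 2 - apply the feedback formula to W1, (W2+W3) gives (2*s^2 + 6*s + 4)/(4*s^3 + 23*s^2 + 44*s + 26)
That last expression is T(s); at s = 0 only the constant terms survive, so T(0) = 4/26 = 2/13.

Answer: 2/13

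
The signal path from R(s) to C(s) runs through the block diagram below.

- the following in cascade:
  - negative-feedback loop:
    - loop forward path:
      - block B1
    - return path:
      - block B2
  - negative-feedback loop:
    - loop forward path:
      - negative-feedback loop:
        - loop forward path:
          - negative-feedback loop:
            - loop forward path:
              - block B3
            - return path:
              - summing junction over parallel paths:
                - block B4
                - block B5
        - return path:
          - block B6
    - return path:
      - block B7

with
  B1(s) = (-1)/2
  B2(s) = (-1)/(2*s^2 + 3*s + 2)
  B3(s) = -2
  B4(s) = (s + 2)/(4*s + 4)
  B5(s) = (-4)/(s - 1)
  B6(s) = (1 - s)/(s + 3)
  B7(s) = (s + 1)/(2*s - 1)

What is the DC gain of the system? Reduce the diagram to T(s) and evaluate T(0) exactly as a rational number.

Answer: -3/25

Working:
Step 1 - collapse the loop (B1 forward, B2 return) -> (-2*s^2 - 3*s - 2)/(4*s^2 + 6*s + 5)
Step 2 - add B4, B5 (parallel) -> (s^2 - 15*s - 18)/(4*s^2 - 4)
Step 3 - feedback reduction of B3, (B4+B5) -> (4 - 4*s^2)/(s^2 + 15*s + 16)
Step 4 - apply the feedback formula to [B3/(1+B3*(B4+B5))], B6 -> (-4*s^3 - 12*s^2 + 4*s + 12)/(5*s^3 + 14*s^2 + 57*s + 52)
Step 5 - collapse the loop ([[B3/(1+B3*(B4+B5))]/(1+[B3/(1+B3*(B4+B5))]*B6)] forward, B7 return) -> (-8*s^4 - 20*s^3 + 20*s^2 + 20*s - 12)/(6*s^4 + 7*s^3 + 92*s^2 + 63*s - 40)
Step 6 - reduce the series chain [B1/(1+B1*B2)], [[[B3/(1+B3*(B4+B5))]/(1+[B3/(1+B3*(B4+B5))]*B6)]/(1+[[B3/(1+B3*(B4+B5))]/(1+[B3/(1+B3*(B4+B5))]*B6)]*B7)] -> (16*s^6 + 64*s^5 + 36*s^4 - 60*s^3 - 76*s^2 - 4*s + 24)/(24*s^6 + 64*s^5 + 440*s^4 + 839*s^3 + 678*s^2 + 75*s - 200)
Step 6 gives the overall T(s). Then T(0) = 24/(-200) = -3/25.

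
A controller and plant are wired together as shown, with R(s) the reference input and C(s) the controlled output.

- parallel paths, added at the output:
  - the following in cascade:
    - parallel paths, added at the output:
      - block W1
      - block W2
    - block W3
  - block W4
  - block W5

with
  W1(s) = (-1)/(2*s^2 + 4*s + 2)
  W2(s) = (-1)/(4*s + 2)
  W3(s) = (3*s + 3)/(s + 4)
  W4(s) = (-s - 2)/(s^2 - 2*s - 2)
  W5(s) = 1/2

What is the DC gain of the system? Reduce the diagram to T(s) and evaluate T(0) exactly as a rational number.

First reduce the diagram to T(s).

Step 1 - combine W1, W2 in parallel gives (-s^2 - 4*s - 2)/(4*s^3 + 10*s^2 + 8*s + 2)
Step 2 - multiply (W1+W2), W3 (series) gives (-3*s^2 - 12*s - 6)/(4*s^3 + 22*s^2 + 26*s + 8)
Step 3 - sum the parallel branches ((W1+W2)*W3), W4, W5 gives (2*s^5 - 49*s^3 - 90*s^2 - 58*s - 12)/(4*s^5 + 14*s^4 - 26*s^3 - 88*s^2 - 68*s - 16)
The step-3 result is T(s). Setting s = 0: T(0) = -12/(-16) = 3/4.

Answer: 3/4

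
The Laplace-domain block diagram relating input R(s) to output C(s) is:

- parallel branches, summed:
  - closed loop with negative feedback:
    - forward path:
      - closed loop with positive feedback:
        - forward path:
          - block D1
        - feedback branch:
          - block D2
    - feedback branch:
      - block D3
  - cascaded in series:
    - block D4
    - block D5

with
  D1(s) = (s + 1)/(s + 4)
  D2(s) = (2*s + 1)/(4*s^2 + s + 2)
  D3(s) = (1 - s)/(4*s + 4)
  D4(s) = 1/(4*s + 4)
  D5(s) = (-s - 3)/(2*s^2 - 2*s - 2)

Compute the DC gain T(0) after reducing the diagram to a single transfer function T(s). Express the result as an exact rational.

Step 1. apply the feedback formula to D1, D2, giving (4*s^3 + 5*s^2 + 3*s + 2)/(4*s^3 + 15*s^2 + 3*s + 7)
Step 2. reduce the feedback loop with forward [D1/(1-D1*D2)] and return D3, giving (16*s^3 + 20*s^2 + 12*s + 8)/(12*s^3 + 63*s^2 + 11*s + 30)
Step 3. series reduction of D4, D5, giving (-s - 3)/(8*s^3 - 16*s - 8)
Step 4. parallel reduction of [[D1/(1-D1*D2)]/(1+[D1/(1-D1*D2)]*D3)], (D4*D5), giving (128*s^6 + 160*s^5 - 172*s^4 - 483*s^3 - 552*s^2 - 287*s - 154)/(96*s^6 + 504*s^5 - 104*s^4 - 864*s^3 - 680*s^2 - 568*s - 240)
Step 4 gives the overall T(s). Then T(0) = -154/(-240) = 77/120.

Hence the answer: 77/120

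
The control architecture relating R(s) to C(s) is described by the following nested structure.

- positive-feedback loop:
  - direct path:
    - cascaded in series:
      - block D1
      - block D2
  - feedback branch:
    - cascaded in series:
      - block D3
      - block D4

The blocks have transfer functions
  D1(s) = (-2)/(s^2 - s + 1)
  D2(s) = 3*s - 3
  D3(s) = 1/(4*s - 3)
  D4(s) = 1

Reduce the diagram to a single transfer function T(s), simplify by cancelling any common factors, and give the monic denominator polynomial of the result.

The answer is s^3 - 7*s^2/4 + 13*s/4 - 9/4.

Reasoning:
Step 1: reduce the series chain D1, D2 gives (6 - 6*s)/(s^2 - s + 1)
Step 2: combine D3, D4 in series gives 1/(4*s - 3)
Step 3: feedback reduction of (D1*D2), (D3*D4) gives (-24*s^2 + 42*s - 18)/(4*s^3 - 7*s^2 + 13*s - 9)
That last expression is T(s), already simplified. Scaling its denominator by 1/4 (the reciprocal of the leading coefficient) yields the monic denominator.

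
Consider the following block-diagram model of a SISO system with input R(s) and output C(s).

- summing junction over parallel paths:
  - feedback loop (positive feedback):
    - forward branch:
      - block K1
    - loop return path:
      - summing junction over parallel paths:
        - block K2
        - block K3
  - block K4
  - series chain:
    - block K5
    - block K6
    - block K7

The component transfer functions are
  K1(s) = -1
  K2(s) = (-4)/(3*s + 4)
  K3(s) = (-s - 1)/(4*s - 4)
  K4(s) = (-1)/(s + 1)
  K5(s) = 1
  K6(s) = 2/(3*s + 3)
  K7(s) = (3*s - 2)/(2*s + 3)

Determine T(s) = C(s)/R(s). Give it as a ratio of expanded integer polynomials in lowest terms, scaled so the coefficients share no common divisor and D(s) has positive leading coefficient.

First reduce the diagram to T(s).

Step 1 - parallel reduction of K2, K3, giving (-3*s^2 - 23*s + 12)/(12*s^2 + 4*s - 16)
Step 2 - feedback reduction of K1, (K2+K3), giving (-12*s^2 - 4*s + 16)/(9*s^2 - 19*s - 4)
Step 3 - cascade K5, K6, K7, giving (6*s - 4)/(6*s^2 + 15*s + 9)
Step 4 - parallel reduction of [K1/(1-K1*(K2+K3))], K4, (K5*K6*K7) - this is the overall T(s), already in the required normalized form

Answer: (-72*s^4 - 204*s^3 - 189*s^2 + 451*s + 196)/(54*s^4 + 21*s^3 - 228*s^2 - 231*s - 36)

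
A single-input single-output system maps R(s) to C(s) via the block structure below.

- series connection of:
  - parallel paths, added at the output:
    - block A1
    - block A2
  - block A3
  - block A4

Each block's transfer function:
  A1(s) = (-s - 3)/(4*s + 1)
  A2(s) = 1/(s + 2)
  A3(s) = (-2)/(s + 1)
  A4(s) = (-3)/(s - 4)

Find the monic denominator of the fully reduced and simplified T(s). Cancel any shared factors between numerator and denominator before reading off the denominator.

Answer: s^4 - 3*s^3/4 - 41*s^2/4 - 21*s/2 - 2

Working:
[1] reduce the parallel group A1, A2: (-s^2 - s - 5)/(4*s^2 + 9*s + 2)
[2] reduce the series chain (A1+A2), A3, A4: (-6*s^2 - 6*s - 30)/(4*s^4 - 3*s^3 - 41*s^2 - 42*s - 8)
That last expression is T(s), already simplified. Scaling its denominator by 1/4 (the reciprocal of the leading coefficient) yields the monic denominator.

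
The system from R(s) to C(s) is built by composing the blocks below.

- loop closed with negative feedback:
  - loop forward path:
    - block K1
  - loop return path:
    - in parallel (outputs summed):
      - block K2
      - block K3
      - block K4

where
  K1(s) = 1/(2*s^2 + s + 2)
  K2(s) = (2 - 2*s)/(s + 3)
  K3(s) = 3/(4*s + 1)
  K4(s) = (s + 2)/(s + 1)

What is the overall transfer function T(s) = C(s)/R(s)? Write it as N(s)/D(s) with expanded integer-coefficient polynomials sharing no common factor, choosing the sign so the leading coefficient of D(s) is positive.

First reduce the diagram to T(s).

[1] reduce the parallel group K2, K3, K4; result (-4*s^3 + 22*s^2 + 49*s + 17)/(4*s^3 + 17*s^2 + 16*s + 3)
[2] apply the feedback formula to K1, (K2+K3+K4), which is the overall transfer function T(s) = C(s)/R(s) in lowest terms

Answer: (4*s^3 + 17*s^2 + 16*s + 3)/(8*s^5 + 38*s^4 + 53*s^3 + 78*s^2 + 84*s + 23)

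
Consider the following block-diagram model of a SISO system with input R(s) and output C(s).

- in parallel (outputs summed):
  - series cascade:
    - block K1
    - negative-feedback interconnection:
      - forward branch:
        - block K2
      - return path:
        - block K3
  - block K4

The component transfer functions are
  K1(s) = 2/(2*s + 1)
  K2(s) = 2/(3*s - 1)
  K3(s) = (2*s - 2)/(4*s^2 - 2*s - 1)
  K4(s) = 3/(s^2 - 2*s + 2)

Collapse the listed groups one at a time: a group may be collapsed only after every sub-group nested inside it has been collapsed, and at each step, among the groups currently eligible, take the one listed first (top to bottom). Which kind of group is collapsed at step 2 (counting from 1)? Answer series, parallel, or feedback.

Step 1. close the feedback loop around K2, K3
Step 2. reduce the series chain K1, [K2/(1+K2*K3)]
Step 3. add (K1*[K2/(1+K2*K3)]), K4 (parallel)
Step 2 collapses a series group.

Therefore the answer is series.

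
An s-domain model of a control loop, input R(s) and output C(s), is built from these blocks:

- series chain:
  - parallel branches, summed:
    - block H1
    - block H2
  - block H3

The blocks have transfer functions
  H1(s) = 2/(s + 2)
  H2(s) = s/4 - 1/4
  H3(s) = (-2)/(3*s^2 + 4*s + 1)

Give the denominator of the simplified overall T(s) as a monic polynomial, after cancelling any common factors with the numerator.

Step 1 - reduce the parallel group H1, H2 -> (s^2 + s + 6)/(4*s + 8)
Step 2 - reduce the series chain (H1+H2), H3 -> (-s^2 - s - 6)/(6*s^3 + 20*s^2 + 18*s + 4)
No further cancellation is possible in the step-2 result, so that is T(s). Its denominator becomes monic after dividing by the leading coefficient 6.

Answer: s^3 + 10*s^2/3 + 3*s + 2/3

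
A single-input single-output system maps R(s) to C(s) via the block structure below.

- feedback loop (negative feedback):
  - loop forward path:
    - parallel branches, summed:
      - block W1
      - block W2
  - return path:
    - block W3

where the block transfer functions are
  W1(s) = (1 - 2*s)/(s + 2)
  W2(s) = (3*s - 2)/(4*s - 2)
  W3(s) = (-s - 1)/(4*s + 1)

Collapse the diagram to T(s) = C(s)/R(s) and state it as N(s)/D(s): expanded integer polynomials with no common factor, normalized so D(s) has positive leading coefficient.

1. combine W1, W2 in parallel: (-5*s^2 + 12*s - 6)/(4*s^2 + 6*s - 4)
2. close the feedback loop around (W1+W2), W3, which is the overall transfer function T(s) = C(s)/R(s) in lowest terms

Therefore the answer is (-20*s^3 + 43*s^2 - 12*s - 6)/(21*s^3 + 21*s^2 - 16*s + 2).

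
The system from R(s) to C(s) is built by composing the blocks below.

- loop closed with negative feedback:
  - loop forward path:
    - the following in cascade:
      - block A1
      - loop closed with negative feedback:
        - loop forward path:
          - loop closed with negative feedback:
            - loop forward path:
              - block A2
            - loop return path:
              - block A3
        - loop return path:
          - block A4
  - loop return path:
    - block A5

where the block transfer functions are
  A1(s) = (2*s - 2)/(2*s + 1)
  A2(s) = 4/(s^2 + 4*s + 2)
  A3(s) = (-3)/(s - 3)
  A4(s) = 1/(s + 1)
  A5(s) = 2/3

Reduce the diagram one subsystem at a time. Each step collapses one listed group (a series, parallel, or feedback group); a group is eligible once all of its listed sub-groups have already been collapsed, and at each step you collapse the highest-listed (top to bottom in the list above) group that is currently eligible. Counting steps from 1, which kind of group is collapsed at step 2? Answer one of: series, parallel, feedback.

Reducing step by step:

Step 1 - apply the feedback formula to A2, A3
Step 2 - collapse the loop ([A2/(1+A2*A3)] forward, A4 return)
Step 3 - multiply A1, [[A2/(1+A2*A3)]/(1+[A2/(1+A2*A3)]*A4)] (series)
Step 4 - apply the feedback formula to (A1*[[A2/(1+A2*A3)]/(1+[A2/(1+A2*A3)]*A4)]), A5
At step 2 the group reduced is feedback.

Answer: feedback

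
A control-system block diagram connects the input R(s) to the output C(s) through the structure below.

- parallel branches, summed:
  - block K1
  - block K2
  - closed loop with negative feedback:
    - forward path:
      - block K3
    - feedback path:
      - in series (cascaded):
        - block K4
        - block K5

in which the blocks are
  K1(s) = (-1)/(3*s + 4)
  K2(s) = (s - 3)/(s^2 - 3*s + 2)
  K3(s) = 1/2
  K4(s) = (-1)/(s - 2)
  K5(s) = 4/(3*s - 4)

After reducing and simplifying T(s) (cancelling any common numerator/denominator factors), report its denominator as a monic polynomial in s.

1. series reduction of K4, K5: (-4)/(3*s^2 - 10*s + 8)
2. feedback reduction of K3, (K4*K5): (3*s^2 - 10*s + 8)/(6*s^2 - 20*s + 12)
3. parallel reduction of K1, K2, [K3/(1+K3*(K4*K5))]: (9*s^5 - 33*s^4 + 4*s^3 + 24*s^2 + 128*s - 104)/(18*s^5 - 90*s^4 + 100*s^3 + 108*s^2 - 232*s + 96)
T(s) is the step-3 result (common factors already cancelled). Leading coefficient of the denominator: 18. Divide through by 18 for the monic polynomial.

Answer: s^5 - 5*s^4 + 50*s^3/9 + 6*s^2 - 116*s/9 + 16/3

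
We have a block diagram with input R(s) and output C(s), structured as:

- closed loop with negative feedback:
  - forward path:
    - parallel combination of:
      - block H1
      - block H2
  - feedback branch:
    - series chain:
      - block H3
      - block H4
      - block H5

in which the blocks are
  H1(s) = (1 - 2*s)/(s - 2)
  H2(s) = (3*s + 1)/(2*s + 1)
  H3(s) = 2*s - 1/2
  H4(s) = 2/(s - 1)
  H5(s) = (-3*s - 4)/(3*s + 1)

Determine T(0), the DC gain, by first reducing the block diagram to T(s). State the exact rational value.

Step 1 - sum the parallel branches H1, H2 -> (-s^2 - 5*s - 1)/(2*s^2 - 3*s - 2)
Step 2 - multiply H3, H4, H5 (series) -> (-12*s^2 - 13*s + 4)/(3*s^2 - 2*s - 1)
Step 3 - reduce the feedback loop with forward (H1+H2) and return (H3*H4*H5) -> (-3*s^4 - 13*s^3 + 8*s^2 + 7*s + 1)/(18*s^4 + 60*s^3 + 71*s^2 - 2)
The step-3 result is T(s). Setting s = 0: T(0) = 1/(-2) = -1/2.

Therefore the answer is -1/2.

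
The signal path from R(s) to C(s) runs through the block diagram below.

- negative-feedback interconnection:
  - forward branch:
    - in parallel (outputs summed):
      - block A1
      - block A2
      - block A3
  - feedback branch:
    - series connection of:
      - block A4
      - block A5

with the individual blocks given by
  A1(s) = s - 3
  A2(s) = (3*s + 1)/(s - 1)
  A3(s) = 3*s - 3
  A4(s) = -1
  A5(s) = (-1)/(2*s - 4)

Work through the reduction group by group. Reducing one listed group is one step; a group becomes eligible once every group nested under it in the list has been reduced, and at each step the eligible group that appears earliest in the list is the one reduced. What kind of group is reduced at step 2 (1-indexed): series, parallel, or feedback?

Step 1 - add A1, A2, A3 (parallel)
Step 2 - reduce the series chain A4, A5
Step 3 - feedback reduction of (A1+A2+A3), (A4*A5)
Step 2: series.

Answer: series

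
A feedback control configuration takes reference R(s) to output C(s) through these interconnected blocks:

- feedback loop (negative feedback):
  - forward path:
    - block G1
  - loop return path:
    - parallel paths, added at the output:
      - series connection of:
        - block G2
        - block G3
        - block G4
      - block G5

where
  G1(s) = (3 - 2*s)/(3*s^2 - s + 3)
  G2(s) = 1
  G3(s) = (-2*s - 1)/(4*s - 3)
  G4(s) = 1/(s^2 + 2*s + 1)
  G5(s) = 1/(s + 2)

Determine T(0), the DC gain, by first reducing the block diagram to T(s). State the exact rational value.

Reducing step by step:

[1] cascade G2, G3, G4, giving (-2*s - 1)/(4*s^3 + 5*s^2 - 2*s - 3)
[2] add (G2*G3*G4), G5 (parallel), giving (4*s^3 + 3*s^2 - 7*s - 5)/(4*s^4 + 13*s^3 + 8*s^2 - 7*s - 6)
[3] apply the feedback formula to G1, ((G2*G3*G4)+G5), giving (-8*s^5 - 14*s^4 + 23*s^3 + 38*s^2 - 9*s - 18)/(12*s^6 + 35*s^5 + 15*s^4 + 16*s^3 + 36*s^2 - 26*s - 33)
The step-3 result is T(s). Setting s = 0: T(0) = -18/(-33) = 6/11.

Answer: 6/11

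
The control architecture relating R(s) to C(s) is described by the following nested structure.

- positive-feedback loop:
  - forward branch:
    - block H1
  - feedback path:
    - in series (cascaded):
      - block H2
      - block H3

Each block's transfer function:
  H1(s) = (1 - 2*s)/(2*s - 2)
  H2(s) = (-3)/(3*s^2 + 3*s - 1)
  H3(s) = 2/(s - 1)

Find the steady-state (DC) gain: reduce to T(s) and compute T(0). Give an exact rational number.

Answer: 1/4

Working:
Step 1: combine H2, H3 in series; result (-6)/(3*s^3 - 4*s + 1)
Step 2: close the feedback loop around H1, (H2*H3); result (-6*s^4 + 3*s^3 + 8*s^2 - 6*s + 1)/(6*s^4 - 6*s^3 - 8*s^2 - 2*s + 4)
DC gain: substitute s = 0 into T(s) from step 2: T(0) = 1/4.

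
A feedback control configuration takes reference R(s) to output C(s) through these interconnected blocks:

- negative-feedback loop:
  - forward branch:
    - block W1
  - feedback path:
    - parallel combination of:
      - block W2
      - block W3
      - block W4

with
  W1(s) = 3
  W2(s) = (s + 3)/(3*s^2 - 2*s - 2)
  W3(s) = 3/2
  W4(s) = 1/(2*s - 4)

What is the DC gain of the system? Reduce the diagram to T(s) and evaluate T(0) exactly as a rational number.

Step 1: reduce the parallel group W2, W3, W4 gives (9*s^3 - 19*s^2 + 6*s - 2)/(6*s^3 - 16*s^2 + 4*s + 8)
Step 2: apply the feedback formula to W1, (W2+W3+W4) gives (18*s^3 - 48*s^2 + 12*s + 24)/(33*s^3 - 73*s^2 + 22*s + 2)
Step 2 gives the overall T(s). Then T(0) = 24/2 = 12.

Hence the answer: 12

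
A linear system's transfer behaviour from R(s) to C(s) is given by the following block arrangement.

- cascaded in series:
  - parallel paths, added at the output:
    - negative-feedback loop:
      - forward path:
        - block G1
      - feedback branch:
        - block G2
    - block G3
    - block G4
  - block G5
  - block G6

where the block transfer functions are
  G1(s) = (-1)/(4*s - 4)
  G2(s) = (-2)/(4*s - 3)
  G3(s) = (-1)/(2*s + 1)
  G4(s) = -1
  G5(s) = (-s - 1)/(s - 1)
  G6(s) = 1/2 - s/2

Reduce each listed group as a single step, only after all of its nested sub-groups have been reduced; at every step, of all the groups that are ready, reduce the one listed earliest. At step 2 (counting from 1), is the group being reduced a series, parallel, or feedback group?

(1) reduce the feedback loop with forward G1 and return G2
(2) add [G1/(1+G1*G2)], G3, G4 (parallel)
(3) reduce the series chain ([G1/(1+G1*G2)]+G3+G4), G5, G6
Step 2: parallel.

Answer: parallel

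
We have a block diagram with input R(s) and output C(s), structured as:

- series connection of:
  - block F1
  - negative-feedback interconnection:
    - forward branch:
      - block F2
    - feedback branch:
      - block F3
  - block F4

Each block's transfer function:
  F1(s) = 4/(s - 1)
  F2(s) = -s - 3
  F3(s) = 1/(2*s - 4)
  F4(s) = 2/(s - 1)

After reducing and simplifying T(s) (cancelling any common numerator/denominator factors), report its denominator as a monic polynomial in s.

Step 1: reduce the feedback loop with forward F2 and return F3: (-2*s^2 - 2*s + 12)/(s - 7)
Step 2: combine F1, [F2/(1+F2*F3)], F4 in series: (-16*s^2 - 16*s + 96)/(s^3 - 9*s^2 + 15*s - 7)
The result of step 2 is T(s) in lowest terms. Its denominator already has leading coefficient 1, so it is monic as it stands.

Therefore the answer is s^3 - 9*s^2 + 15*s - 7.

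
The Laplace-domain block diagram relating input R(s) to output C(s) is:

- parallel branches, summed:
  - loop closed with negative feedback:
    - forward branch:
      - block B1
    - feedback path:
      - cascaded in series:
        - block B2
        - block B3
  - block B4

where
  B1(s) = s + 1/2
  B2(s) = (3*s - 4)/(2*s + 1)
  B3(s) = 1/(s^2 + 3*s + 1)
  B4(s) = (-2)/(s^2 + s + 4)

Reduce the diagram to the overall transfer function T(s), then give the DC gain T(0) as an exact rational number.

[1] combine B2, B3 in series -> (3*s - 4)/(2*s^3 + 7*s^2 + 5*s + 1)
[2] apply the feedback formula to B1, (B2*B3) -> (2*s^3 + 7*s^2 + 5*s + 1)/(2*s^2 + 9*s - 2)
[3] reduce the parallel group [B1/(1+B1*(B2*B3))], B4 -> (2*s^5 + 9*s^4 + 20*s^3 + 30*s^2 + 3*s + 8)/(2*s^4 + 11*s^3 + 15*s^2 + 34*s - 8)
The step-3 result is T(s). Setting s = 0: T(0) = 8/(-8) = -1.

Answer: -1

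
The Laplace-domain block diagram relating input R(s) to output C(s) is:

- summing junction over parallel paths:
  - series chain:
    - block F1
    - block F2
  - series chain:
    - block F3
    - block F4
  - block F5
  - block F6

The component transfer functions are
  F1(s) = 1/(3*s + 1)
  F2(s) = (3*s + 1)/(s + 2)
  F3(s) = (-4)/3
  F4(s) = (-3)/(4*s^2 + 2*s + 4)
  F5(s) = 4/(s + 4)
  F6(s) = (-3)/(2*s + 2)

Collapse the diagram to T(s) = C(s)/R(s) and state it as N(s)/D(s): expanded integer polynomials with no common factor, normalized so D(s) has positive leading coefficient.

Answer: (14*s^4 + 43*s^3 + 58*s^2 + 88*s + 32)/(4*s^5 + 30*s^4 + 74*s^3 + 88*s^2 + 72*s + 32)

Working:
(1) series reduction of F1, F2: 1/(s + 2)
(2) combine F3, F4 in series: 2/(2*s^2 + s + 2)
(3) sum the parallel branches (F1*F2), (F3*F4), F5, F6 - this is the overall T(s), already in the required normalized form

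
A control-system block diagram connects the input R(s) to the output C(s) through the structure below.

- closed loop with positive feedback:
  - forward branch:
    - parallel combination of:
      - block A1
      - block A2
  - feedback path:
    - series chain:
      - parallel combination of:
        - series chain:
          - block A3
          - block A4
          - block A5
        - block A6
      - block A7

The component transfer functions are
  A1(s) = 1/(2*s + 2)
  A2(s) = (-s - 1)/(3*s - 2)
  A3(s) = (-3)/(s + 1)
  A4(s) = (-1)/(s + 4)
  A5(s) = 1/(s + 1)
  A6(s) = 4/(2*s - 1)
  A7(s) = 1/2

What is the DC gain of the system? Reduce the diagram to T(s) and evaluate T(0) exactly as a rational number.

Reducing step by step:

[1] sum the parallel branches A1, A2 -> (-2*s^2 - s - 4)/(6*s^2 + 2*s - 4)
[2] series reduction of A3, A4, A5 -> 3/(s^3 + 6*s^2 + 9*s + 4)
[3] sum the parallel branches (A3*A4*A5), A6 -> (4*s^3 + 24*s^2 + 42*s + 13)/(2*s^4 + 11*s^3 + 12*s^2 - s - 4)
[4] combine ((A3*A4*A5)+A6), A7 in series -> (4*s^3 + 24*s^2 + 42*s + 13)/(4*s^4 + 22*s^3 + 24*s^2 - 2*s - 8)
[5] feedback reduction of (A1+A2), (((A3*A4*A5)+A6)*A7) -> (-8*s^6 - 48*s^5 - 86*s^4 - 108*s^3 - 78*s^2 + 16*s + 32)/(24*s^6 + 148*s^5 + 224*s^4 + 72*s^3 + 16*s^2 + 173*s + 84)
DC gain: substitute s = 0 into T(s) from step 5: T(0) = 32/84 = 8/21.

Answer: 8/21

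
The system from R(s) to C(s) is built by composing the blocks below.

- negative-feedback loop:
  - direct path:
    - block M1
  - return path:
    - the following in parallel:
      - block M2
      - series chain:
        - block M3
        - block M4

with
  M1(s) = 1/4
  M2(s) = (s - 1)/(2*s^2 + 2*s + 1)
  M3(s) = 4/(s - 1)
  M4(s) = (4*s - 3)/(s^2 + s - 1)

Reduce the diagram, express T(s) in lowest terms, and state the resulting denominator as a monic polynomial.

(1) reduce the series chain M3, M4: (16*s - 12)/(s^3 - 2*s + 1)
(2) reduce the parallel group M2, (M3*M4): (s^4 + 31*s^3 + 6*s^2 - 5*s - 13)/(2*s^5 + 2*s^4 - 3*s^3 - 2*s^2 + 1)
(3) reduce the feedback loop with forward M1 and return (M2+(M3*M4)): (2*s^5 + 2*s^4 - 3*s^3 - 2*s^2 + 1)/(8*s^5 + 9*s^4 + 19*s^3 - 2*s^2 - 5*s - 9)
The result of step 3 is T(s) in lowest terms. Its denominator has leading coefficient 8; dividing the denominator through by 8 makes it monic.

Therefore the answer is s^5 + 9*s^4/8 + 19*s^3/8 - s^2/4 - 5*s/8 - 9/8.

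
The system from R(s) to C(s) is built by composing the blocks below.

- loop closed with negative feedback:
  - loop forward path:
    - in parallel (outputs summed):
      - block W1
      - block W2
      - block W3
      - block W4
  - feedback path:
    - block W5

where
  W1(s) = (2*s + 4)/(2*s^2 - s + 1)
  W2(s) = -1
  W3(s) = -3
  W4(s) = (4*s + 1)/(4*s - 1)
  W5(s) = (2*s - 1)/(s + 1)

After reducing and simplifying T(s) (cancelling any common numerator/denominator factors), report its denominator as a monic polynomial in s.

First reduce the diagram to T(s).

Step 1 - sum the parallel branches W1, W2, W3, W4: (-24*s^3 + 30*s^2 - 3*s + 1)/(8*s^3 - 6*s^2 + 5*s - 1)
Step 2 - close the feedback loop around (W1+W2+W3+W4), W5: (24*s^4 - 6*s^3 - 27*s^2 + 2*s - 1)/(40*s^4 - 86*s^3 + 37*s^2 - 9*s + 2)
The result of step 2 is T(s) in lowest terms. Its denominator has leading coefficient 40; dividing the denominator through by 40 makes it monic.

Answer: s^4 - 43*s^3/20 + 37*s^2/40 - 9*s/40 + 1/20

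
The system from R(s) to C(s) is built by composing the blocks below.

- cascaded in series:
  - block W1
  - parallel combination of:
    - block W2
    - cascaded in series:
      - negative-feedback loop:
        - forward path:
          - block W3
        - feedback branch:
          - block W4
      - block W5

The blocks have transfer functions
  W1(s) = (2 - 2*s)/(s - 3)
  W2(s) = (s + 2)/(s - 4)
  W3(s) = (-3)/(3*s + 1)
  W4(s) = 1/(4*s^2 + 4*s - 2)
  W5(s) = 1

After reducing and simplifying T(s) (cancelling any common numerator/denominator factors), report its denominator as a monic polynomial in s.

Step 1. apply the feedback formula to W3, W4: (-12*s^2 - 12*s + 6)/(12*s^3 + 16*s^2 - 2*s - 5)
Step 2. multiply [W3/(1+W3*W4)], W5 (series): (-12*s^2 - 12*s + 6)/(12*s^3 + 16*s^2 - 2*s - 5)
Step 3. reduce the parallel group W2, ([W3/(1+W3*W4)]*W5): (12*s^4 + 28*s^3 + 66*s^2 + 45*s - 34)/(12*s^4 - 32*s^3 - 66*s^2 + 3*s + 20)
Step 4. multiply W1, (W2+([W3/(1+W3*W4)]*W5)) (series): (-24*s^5 - 32*s^4 - 76*s^3 + 42*s^2 + 158*s - 68)/(12*s^5 - 68*s^4 + 30*s^3 + 201*s^2 + 11*s - 60)
T(s) is the step-4 result (common factors already cancelled). Leading coefficient of the denominator: 12. Divide through by 12 for the monic polynomial.

Answer: s^5 - 17*s^4/3 + 5*s^3/2 + 67*s^2/4 + 11*s/12 - 5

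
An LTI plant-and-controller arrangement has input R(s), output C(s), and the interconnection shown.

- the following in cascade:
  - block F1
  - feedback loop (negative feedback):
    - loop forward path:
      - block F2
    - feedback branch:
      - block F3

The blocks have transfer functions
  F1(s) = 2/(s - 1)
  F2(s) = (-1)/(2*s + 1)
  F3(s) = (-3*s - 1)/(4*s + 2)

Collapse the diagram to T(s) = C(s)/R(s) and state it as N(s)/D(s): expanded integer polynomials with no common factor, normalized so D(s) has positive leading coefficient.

(1) apply the feedback formula to F2, F3 = (-4*s - 2)/(8*s^2 + 11*s + 3)
(2) series reduction of F1, [F2/(1+F2*F3)], giving the overall T(s)

Therefore the answer is (-8*s - 4)/(8*s^3 + 3*s^2 - 8*s - 3).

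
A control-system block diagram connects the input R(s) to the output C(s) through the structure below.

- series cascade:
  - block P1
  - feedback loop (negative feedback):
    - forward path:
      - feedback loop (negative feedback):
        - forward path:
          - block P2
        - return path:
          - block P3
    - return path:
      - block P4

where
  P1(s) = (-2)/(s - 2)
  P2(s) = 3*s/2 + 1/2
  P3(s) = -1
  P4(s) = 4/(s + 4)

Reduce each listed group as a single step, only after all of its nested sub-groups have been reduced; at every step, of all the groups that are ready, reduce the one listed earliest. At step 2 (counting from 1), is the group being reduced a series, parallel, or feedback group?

Step 1 - feedback reduction of P2, P3
Step 2 - close the feedback loop around [P2/(1+P2*P3)], P4
Step 3 - series reduction of P1, [[P2/(1+P2*P3)]/(1+[P2/(1+P2*P3)]*P4)]
Step 2 collapses a feedback group.

Answer: feedback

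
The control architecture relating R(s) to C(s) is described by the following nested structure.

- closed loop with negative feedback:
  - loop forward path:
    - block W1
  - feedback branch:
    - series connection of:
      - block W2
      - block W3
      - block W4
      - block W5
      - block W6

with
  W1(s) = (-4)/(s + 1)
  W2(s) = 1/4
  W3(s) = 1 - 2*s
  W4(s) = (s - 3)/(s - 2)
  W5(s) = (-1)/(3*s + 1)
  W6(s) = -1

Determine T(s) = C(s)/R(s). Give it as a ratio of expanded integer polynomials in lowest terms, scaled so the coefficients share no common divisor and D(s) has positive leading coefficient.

Step 1. cascade W2, W3, W4, W5, W6: (-2*s^2 + 7*s - 3)/(12*s^2 - 20*s - 8)
Step 2. reduce the feedback loop with forward W1 and return (W2*W3*W4*W5*W6), which is the overall transfer function T(s) = C(s)/R(s) in lowest terms

Final answer: (-12*s^2 + 20*s + 8)/(3*s^3 - 14*s + 1)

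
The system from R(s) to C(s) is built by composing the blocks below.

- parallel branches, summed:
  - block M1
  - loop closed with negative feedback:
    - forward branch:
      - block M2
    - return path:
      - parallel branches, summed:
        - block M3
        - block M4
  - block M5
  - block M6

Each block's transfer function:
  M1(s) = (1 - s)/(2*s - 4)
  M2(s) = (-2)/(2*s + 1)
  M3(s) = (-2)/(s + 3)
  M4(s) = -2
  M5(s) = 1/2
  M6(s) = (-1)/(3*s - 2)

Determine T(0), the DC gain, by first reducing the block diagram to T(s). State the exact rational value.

First reduce the diagram to T(s).

(1) combine M3, M4 in parallel, giving (-2*s - 8)/(s + 3)
(2) feedback reduction of M2, (M3+M4), giving (-2*s - 6)/(2*s^2 + 11*s + 19)
(3) sum the parallel branches M1, [M2/(1+M2*(M3+M4))], M5, M6, giving (-22*s^3 - 47*s^2 + 51*s + 66)/(12*s^4 + 34*s^3 - 46*s^2 - 216*s + 152)
The step-3 result is T(s). Setting s = 0: T(0) = 66/152 = 33/76.

Answer: 33/76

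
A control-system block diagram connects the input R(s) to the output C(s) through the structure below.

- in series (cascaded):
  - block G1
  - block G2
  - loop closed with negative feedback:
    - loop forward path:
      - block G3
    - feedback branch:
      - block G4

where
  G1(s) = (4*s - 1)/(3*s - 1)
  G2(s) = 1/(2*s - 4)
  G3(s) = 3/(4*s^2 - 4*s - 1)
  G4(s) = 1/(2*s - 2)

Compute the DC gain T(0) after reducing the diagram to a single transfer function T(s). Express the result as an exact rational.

Step 1 - apply the feedback formula to G3, G4: (6*s - 6)/(8*s^3 - 16*s^2 + 6*s + 5)
Step 2 - cascade G1, G2, [G3/(1+G3*G4)]: (12*s^2 - 15*s + 3)/(24*s^5 - 104*s^4 + 146*s^3 - 59*s^2 - 23*s + 10)
That last expression is T(s); at s = 0 only the constant terms survive, so T(0) = 3/10.

Answer: 3/10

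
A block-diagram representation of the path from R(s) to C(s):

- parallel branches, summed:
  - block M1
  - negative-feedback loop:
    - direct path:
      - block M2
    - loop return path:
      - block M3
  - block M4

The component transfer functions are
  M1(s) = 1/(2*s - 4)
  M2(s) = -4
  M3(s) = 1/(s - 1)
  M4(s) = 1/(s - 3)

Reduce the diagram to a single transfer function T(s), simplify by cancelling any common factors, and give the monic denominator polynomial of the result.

1. feedback reduction of M2, M3, giving (4 - 4*s)/(s - 5)
2. reduce the parallel group M1, [M2/(1+M2*M3)], M4, giving (-8*s^3 + 51*s^2 - 110*s + 83)/(2*s^3 - 20*s^2 + 62*s - 60)
Step 2 gives the fully reduced T(s), with no common factor left to cancel. The denominator's leading coefficient is 2, so divide each of its coefficients by 2 to get the monic form.

Answer: s^3 - 10*s^2 + 31*s - 30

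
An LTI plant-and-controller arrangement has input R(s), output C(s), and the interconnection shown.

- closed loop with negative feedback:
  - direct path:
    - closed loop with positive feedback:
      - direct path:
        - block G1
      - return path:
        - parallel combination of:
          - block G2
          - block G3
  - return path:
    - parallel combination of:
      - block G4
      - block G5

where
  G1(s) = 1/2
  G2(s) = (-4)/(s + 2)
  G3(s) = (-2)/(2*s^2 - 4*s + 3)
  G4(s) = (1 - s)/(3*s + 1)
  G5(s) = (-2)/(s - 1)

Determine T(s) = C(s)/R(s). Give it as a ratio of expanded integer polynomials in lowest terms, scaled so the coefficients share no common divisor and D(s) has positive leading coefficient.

Answer: (6*s^5 - 4*s^4 - 17*s^3 + 28*s^2 - 7*s - 6)/(10*s^5 + 8*s^4 - 93*s^3 + 138*s^2 - 41*s - 46)

Working:
Step 1 - add G2, G3 (parallel), giving (-8*s^2 + 14*s - 16)/(2*s^3 - 5*s + 6)
Step 2 - feedback reduction of G1, (G2+G3), giving (2*s^3 - 5*s + 6)/(4*s^3 + 8*s^2 - 24*s + 28)
Step 3 - parallel reduction of G4, G5, giving (-s^2 - 4*s - 3)/(3*s^2 - 2*s - 1)
Step 4 - feedback reduction of [G1/(1-G1*(G2+G3))], (G4+G5), giving the overall T(s)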